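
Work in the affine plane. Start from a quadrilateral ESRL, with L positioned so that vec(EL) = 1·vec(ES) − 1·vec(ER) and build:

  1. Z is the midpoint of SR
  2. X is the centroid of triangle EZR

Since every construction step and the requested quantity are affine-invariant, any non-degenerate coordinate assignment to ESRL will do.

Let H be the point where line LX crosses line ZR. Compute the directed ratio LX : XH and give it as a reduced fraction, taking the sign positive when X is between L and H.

Work in coordinates with E = (0, 0), S = (1, 0), R = (0, 1), L = (1, -1).
1. Z is the midpoint of SR ⇒ Z = (1/2, 1/2)
2. X is the centroid of triangle EZR ⇒ X = (1/6, 1/2)
line LX meets ZR at H = (-1/4, 5/4)
X = L + t·(H−L) with t = 2/3, so LX:XH = 2/3:1/3

LX:XH = 2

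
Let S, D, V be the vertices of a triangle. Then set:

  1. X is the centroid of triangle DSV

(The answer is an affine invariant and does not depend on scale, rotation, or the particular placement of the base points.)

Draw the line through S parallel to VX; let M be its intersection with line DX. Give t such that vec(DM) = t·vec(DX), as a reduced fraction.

t = 2

Assign S = (0, 0), D = (1, 0), V = (0, 1) — the answer is frame-independent, so this choice is without loss of generality.
1. X is the centroid of triangle DSV ⇒ X = (1/3, 1/3)
through S parallel to VX: direction (1/3, -2/3); meets DX at M = (-1/3, 2/3)
M = D + t·(X−D) with t = 2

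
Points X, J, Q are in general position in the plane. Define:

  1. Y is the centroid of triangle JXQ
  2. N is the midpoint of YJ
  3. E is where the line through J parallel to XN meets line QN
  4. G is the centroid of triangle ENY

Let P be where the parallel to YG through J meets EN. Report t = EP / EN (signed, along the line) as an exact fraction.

t = 3/2

Set X = (0, 0), J = (1, 0), Q = (0, 1); any affine frame gives the same invariant.
1. Y is the centroid of triangle JXQ ⇒ Y = (1/3, 1/3)
2. N is the midpoint of YJ ⇒ N = (2/3, 1/6)
3. E is where the line through J parallel to XN meets line QN ⇒ E = (5/6, -1/24)
4. G is the centroid of triangle ENY ⇒ G = (11/18, 11/72)
through J parallel to YG: direction (5/18, -13/72); meets EN at P = (7/12, 13/48)
P = E + t·(N−E) with t = 3/2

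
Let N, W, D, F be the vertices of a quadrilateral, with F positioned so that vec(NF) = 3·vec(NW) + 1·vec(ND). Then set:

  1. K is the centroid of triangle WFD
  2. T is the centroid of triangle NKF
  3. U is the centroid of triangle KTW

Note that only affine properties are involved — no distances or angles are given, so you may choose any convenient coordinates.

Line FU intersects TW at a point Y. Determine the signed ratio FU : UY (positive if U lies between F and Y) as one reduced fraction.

Set N = (0, 0), W = (1, 0), D = (0, 1), F = (3, 1); any affine frame gives the same invariant.
1. K is the centroid of triangle WFD ⇒ K = (4/3, 2/3)
2. T is the centroid of triangle NKF ⇒ T = (13/9, 5/9)
3. U is the centroid of triangle KTW ⇒ U = (34/27, 11/27)
line FU meets TW at Y = (77/57, 25/57)
U = F + t·(Y−F) with t = 19/18, so FU:UY = 19/18:-1/18

FU:UY = -19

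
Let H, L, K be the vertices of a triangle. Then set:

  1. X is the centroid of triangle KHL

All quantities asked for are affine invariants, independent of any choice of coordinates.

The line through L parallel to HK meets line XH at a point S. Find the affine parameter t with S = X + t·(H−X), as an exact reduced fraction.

Set H = (0, 0), L = (1, 0), K = (0, 1); any affine frame gives the same invariant.
1. X is the centroid of triangle KHL ⇒ X = (1/3, 1/3)
through L parallel to HK: direction (0, 1); meets XH at S = (1, 1)
S = X + t·(H−X) with t = -2

t = -2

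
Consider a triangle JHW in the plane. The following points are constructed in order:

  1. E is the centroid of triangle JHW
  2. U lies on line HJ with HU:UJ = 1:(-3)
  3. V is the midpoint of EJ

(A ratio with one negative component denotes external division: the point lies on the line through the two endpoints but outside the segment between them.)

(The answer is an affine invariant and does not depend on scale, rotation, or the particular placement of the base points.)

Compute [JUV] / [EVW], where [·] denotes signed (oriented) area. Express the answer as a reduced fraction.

Set J = (0, 0), H = (1, 0), W = (0, 1); any affine frame gives the same invariant.
1. E is the centroid of triangle JHW ⇒ E = (1/3, 1/3)
2. U lies on line HJ with HU:UJ = 1:(-3) ⇒ U = (3/2, 0)
3. V is the midpoint of EJ ⇒ V = (1/6, 1/6)
2·[JUV] = 1/4, 2·[EVW] = -1/6
[JUV]:[EVW] = 1/4:-1/6 = -3/2

[JUV]:[EVW] = -3/2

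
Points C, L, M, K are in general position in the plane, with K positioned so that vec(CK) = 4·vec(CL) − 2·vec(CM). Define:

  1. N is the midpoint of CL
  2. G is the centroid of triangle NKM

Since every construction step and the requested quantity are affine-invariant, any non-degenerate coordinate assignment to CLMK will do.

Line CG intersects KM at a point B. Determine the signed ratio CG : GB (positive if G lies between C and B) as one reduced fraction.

CG:GB = 19/5

Choose coordinates C = (0, 0), L = (1, 0), M = (0, 1), K = (4, -2).
1. N is the midpoint of CL ⇒ N = (1/2, 0)
2. G is the centroid of triangle NKM ⇒ G = (3/2, -1/3)
line CG meets KM at B = (36/19, -8/19)
G = C + t·(B−C) with t = 19/24, so CG:GB = 19/24:5/24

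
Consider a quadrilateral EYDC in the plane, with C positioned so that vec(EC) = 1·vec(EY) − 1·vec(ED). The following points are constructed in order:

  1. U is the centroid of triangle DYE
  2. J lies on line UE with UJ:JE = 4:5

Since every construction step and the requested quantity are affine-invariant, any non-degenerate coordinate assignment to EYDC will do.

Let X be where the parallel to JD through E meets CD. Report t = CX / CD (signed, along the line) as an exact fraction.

t = 17/12

Work in coordinates with E = (0, 0), Y = (1, 0), D = (0, 1), C = (1, -1).
1. U is the centroid of triangle DYE ⇒ U = (1/3, 1/3)
2. J lies on line UE with UJ:JE = 4:5 ⇒ J = (5/27, 5/27)
through E parallel to JD: direction (-5/27, 22/27); meets CD at X = (-5/12, 11/6)
X = C + t·(D−C) with t = 17/12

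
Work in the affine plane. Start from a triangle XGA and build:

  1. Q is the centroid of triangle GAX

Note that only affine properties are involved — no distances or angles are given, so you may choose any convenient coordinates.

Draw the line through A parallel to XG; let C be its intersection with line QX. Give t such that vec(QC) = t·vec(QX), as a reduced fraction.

t = -2

Work in coordinates with X = (0, 0), G = (1, 0), A = (0, 1).
1. Q is the centroid of triangle GAX ⇒ Q = (1/3, 1/3)
through A parallel to XG: direction (1, 0); meets QX at C = (1, 1)
C = Q + t·(X−Q) with t = -2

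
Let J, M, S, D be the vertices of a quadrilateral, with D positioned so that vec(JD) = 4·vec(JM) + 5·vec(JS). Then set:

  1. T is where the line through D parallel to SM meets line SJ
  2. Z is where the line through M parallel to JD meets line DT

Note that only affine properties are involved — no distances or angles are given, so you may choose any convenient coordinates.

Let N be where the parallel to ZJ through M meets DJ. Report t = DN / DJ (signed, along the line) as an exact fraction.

t = 17/9

Set J = (0, 0), M = (1, 0), S = (0, 1), D = (4, 5); any affine frame gives the same invariant.
1. T is where the line through D parallel to SM meets line SJ ⇒ T = (0, 9)
2. Z is where the line through M parallel to JD meets line DT ⇒ Z = (41/9, 40/9)
through M parallel to ZJ: direction (-41/9, -40/9); meets DJ at N = (-32/9, -40/9)
N = D + t·(J−D) with t = 17/9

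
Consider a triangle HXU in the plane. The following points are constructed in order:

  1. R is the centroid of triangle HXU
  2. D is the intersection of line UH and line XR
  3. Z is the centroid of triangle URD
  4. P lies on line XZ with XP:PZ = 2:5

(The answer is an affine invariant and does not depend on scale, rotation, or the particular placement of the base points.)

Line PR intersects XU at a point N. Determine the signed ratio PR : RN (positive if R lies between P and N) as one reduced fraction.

PR:RN = -16/21

Set H = (0, 0), X = (1, 0), U = (0, 1); any affine frame gives the same invariant.
1. R is the centroid of triangle HXU ⇒ R = (1/3, 1/3)
2. D is the intersection of line UH and line XR ⇒ D = (0, 1/2)
3. Z is the centroid of triangle URD ⇒ Z = (1/9, 11/18)
4. P lies on line XZ with XP:PZ = 2:5 ⇒ P = (47/63, 11/63)
line PR meets XU at N = (7/8, 1/8)
R = P + t·(N−P) with t = -16/5, so PR:RN = -16/5:21/5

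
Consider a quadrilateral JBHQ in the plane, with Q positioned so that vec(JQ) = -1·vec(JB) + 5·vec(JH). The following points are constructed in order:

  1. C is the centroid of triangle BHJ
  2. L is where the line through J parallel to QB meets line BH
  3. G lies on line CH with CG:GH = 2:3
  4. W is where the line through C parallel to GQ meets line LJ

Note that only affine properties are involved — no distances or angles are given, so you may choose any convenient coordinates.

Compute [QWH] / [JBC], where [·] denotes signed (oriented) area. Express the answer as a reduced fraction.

[QWH]:[JBC] = -3

Set J = (0, 0), B = (1, 0), H = (0, 1), Q = (-1, 5); any affine frame gives the same invariant.
1. C is the centroid of triangle BHJ ⇒ C = (1/3, 1/3)
2. L is where the line through J parallel to QB meets line BH ⇒ L = (-2/3, 5/3)
3. G lies on line CH with CG:GH = 2:3 ⇒ G = (1/5, 3/5)
4. W is where the line through C parallel to GQ meets line LJ ⇒ W = (4/3, -10/3)
2·[QWH] = -1, 2·[JBC] = 1/3
[QWH]:[JBC] = -1:1/3 = -3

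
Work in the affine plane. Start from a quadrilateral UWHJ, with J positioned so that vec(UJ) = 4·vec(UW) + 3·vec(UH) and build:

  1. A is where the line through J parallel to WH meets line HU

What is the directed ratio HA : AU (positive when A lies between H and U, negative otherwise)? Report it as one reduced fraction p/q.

HA:AU = -6/7

Choose coordinates U = (0, 0), W = (1, 0), H = (0, 1), J = (4, 3).
1. A is where the line through J parallel to WH meets line HU ⇒ A = (0, 7)
A = H + t·(U−H) with t = -6, so HA:AU = t:(1−t) = -6:7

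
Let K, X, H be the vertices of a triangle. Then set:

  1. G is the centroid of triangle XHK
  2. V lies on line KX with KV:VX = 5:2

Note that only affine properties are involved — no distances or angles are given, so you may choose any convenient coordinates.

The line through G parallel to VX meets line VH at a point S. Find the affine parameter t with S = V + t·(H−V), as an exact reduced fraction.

t = 1/3

Assign K = (0, 0), X = (1, 0), H = (0, 1) — the answer is frame-independent, so this choice is without loss of generality.
1. G is the centroid of triangle XHK ⇒ G = (1/3, 1/3)
2. V lies on line KX with KV:VX = 5:2 ⇒ V = (5/7, 0)
through G parallel to VX: direction (2/7, 0); meets VH at S = (10/21, 1/3)
S = V + t·(H−V) with t = 1/3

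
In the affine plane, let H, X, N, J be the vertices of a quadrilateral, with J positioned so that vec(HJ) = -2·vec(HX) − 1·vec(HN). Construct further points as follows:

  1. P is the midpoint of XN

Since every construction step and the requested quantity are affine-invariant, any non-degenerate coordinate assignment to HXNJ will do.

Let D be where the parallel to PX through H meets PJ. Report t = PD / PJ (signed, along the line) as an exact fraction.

Assign H = (0, 0), X = (1, 0), N = (0, 1), J = (-2, -1) — the answer is frame-independent, so this choice is without loss of generality.
1. P is the midpoint of XN ⇒ P = (1/2, 1/2)
through H parallel to PX: direction (1/2, -1/2); meets PJ at D = (-1/8, 1/8)
D = P + t·(J−P) with t = 1/4

t = 1/4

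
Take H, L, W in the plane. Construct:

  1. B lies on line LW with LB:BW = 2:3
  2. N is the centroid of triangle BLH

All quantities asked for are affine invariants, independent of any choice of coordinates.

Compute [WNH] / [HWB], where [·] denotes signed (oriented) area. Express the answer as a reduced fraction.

[WNH]:[HWB] = 8/9

Choose coordinates H = (0, 0), L = (1, 0), W = (0, 1).
1. B lies on line LW with LB:BW = 2:3 ⇒ B = (3/5, 2/5)
2. N is the centroid of triangle BLH ⇒ N = (8/15, 2/15)
2·[WNH] = -8/15, 2·[HWB] = -3/5
[WNH]:[HWB] = -8/15:-3/5 = 8/9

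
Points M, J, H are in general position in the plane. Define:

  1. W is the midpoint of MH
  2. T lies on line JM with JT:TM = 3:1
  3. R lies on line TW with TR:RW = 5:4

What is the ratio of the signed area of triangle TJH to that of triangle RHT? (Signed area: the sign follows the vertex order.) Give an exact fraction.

[TJH]:[RHT] = -54/5

Work in coordinates with M = (0, 0), J = (1, 0), H = (0, 1).
1. W is the midpoint of MH ⇒ W = (0, 1/2)
2. T lies on line JM with JT:TM = 3:1 ⇒ T = (1/4, 0)
3. R lies on line TW with TR:RW = 5:4 ⇒ R = (1/9, 5/18)
2·[TJH] = 3/4, 2·[RHT] = -5/72
[TJH]:[RHT] = 3/4:-5/72 = -54/5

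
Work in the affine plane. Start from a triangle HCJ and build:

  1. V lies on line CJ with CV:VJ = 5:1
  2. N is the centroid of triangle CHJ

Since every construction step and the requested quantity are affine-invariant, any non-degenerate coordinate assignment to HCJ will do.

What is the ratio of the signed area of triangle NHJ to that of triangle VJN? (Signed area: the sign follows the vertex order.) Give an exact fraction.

[NHJ]:[VJN] = -6

Work in coordinates with H = (0, 0), C = (1, 0), J = (0, 1).
1. V lies on line CJ with CV:VJ = 5:1 ⇒ V = (1/6, 5/6)
2. N is the centroid of triangle CHJ ⇒ N = (1/3, 1/3)
2·[NHJ] = -1/3, 2·[VJN] = 1/18
[NHJ]:[VJN] = -1/3:1/18 = -6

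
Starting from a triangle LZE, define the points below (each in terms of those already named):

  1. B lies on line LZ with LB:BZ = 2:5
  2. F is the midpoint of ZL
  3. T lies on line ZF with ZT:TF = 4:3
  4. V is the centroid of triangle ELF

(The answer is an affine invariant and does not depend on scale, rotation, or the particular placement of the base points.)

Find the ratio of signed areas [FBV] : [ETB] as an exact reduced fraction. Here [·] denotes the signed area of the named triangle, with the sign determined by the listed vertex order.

Set L = (0, 0), Z = (1, 0), E = (0, 1); any affine frame gives the same invariant.
1. B lies on line LZ with LB:BZ = 2:5 ⇒ B = (2/7, 0)
2. F is the midpoint of ZL ⇒ F = (1/2, 0)
3. T lies on line ZF with ZT:TF = 4:3 ⇒ T = (5/7, 0)
4. V is the centroid of triangle ELF ⇒ V = (1/6, 1/3)
2·[FBV] = -1/14, 2·[ETB] = -3/7
[FBV]:[ETB] = -1/14:-3/7 = 1/6

[FBV]:[ETB] = 1/6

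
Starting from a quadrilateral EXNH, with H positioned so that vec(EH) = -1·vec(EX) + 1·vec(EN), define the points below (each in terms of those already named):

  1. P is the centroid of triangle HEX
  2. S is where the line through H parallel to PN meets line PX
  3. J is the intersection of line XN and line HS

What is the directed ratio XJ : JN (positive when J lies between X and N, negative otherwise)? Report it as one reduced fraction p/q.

Choose coordinates E = (0, 0), X = (1, 0), N = (0, 1), H = (-1, 1).
1. P is the centroid of triangle HEX ⇒ P = (0, 1/3)
2. S is where the line through H parallel to PN meets line PX ⇒ S = (-1, 2/3)
3. J is the intersection of line XN and line HS ⇒ J = (-1, 2)
J = X + t·(N−X) with t = 2, so XJ:JN = t:(1−t) = 2:-1

XJ:JN = -2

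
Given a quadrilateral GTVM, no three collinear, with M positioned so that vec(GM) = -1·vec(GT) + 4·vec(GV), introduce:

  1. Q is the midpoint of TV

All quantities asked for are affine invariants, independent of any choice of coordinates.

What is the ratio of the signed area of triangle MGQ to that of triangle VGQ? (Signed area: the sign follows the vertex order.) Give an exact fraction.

[MGQ]:[VGQ] = 5

Work in coordinates with G = (0, 0), T = (1, 0), V = (0, 1), M = (-1, 4).
1. Q is the midpoint of TV ⇒ Q = (1/2, 1/2)
2·[MGQ] = 5/2, 2·[VGQ] = 1/2
[MGQ]:[VGQ] = 5/2:1/2 = 5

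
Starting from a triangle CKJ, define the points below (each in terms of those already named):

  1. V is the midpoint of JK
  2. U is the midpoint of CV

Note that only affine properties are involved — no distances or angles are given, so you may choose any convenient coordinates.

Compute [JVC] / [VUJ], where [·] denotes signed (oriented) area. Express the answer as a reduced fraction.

[JVC]:[VUJ] = 2

Assign C = (0, 0), K = (1, 0), J = (0, 1) — the answer is frame-independent, so this choice is without loss of generality.
1. V is the midpoint of JK ⇒ V = (1/2, 1/2)
2. U is the midpoint of CV ⇒ U = (1/4, 1/4)
2·[JVC] = -1/2, 2·[VUJ] = -1/4
[JVC]:[VUJ] = -1/2:-1/4 = 2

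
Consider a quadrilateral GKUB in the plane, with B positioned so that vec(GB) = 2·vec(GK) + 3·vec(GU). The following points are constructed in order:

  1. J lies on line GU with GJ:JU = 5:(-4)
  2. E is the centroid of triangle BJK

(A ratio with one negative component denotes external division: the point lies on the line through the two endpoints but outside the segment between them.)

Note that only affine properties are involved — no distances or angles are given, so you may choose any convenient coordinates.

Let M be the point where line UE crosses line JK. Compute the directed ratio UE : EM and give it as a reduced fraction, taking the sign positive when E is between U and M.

Assign G = (0, 0), K = (1, 0), U = (0, 1), B = (2, 3) — the answer is frame-independent, so this choice is without loss of generality.
1. J lies on line GU with GJ:JU = 5:(-4) ⇒ J = (0, 5)
2. E is the centroid of triangle BJK ⇒ E = (1, 8/3)
line UE meets JK at M = (3/5, 2)
E = U + t·(M−U) with t = 5/3, so UE:EM = 5/3:-2/3

UE:EM = -5/2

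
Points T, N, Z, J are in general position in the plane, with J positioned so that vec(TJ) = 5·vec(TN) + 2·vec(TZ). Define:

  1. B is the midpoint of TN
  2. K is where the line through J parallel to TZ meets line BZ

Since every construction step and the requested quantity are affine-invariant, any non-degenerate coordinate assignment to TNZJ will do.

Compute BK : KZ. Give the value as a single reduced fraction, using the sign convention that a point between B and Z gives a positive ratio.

BK:KZ = -9/10

Choose coordinates T = (0, 0), N = (1, 0), Z = (0, 1), J = (5, 2).
1. B is the midpoint of TN ⇒ B = (1/2, 0)
2. K is where the line through J parallel to TZ meets line BZ ⇒ K = (5, -9)
K = B + t·(Z−B) with t = -9, so BK:KZ = t:(1−t) = -9:10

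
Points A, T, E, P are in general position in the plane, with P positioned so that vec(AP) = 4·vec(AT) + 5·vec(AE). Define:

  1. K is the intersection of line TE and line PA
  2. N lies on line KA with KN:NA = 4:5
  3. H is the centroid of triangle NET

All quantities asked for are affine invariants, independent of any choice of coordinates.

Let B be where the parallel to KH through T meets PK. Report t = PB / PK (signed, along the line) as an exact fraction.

Set A = (0, 0), T = (1, 0), E = (0, 1), P = (4, 5); any affine frame gives the same invariant.
1. K is the intersection of line TE and line PA ⇒ K = (4/9, 5/9)
2. N lies on line KA with KN:NA = 4:5 ⇒ N = (20/81, 25/81)
3. H is the centroid of triangle NET ⇒ H = (101/243, 106/243)
through T parallel to KH: direction (-7/243, -29/243); meets PK at B = (116/81, 145/81)
B = P + t·(K−P) with t = 13/18

t = 13/18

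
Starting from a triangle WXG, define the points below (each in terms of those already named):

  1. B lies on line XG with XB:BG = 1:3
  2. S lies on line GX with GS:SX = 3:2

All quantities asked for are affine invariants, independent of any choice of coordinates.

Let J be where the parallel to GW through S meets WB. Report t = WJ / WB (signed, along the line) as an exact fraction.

t = 4/5

Set W = (0, 0), X = (1, 0), G = (0, 1); any affine frame gives the same invariant.
1. B lies on line XG with XB:BG = 1:3 ⇒ B = (3/4, 1/4)
2. S lies on line GX with GS:SX = 3:2 ⇒ S = (3/5, 2/5)
through S parallel to GW: direction (0, -1); meets WB at J = (3/5, 1/5)
J = W + t·(B−W) with t = 4/5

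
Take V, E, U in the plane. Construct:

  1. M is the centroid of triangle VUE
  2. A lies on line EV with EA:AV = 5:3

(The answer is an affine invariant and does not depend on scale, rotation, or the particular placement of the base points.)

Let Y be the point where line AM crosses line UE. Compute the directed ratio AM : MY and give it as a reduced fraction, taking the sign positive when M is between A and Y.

AM:MY = 7/8

Set V = (0, 0), E = (1, 0), U = (0, 1); any affine frame gives the same invariant.
1. M is the centroid of triangle VUE ⇒ M = (1/3, 1/3)
2. A lies on line EV with EA:AV = 5:3 ⇒ A = (3/8, 0)
line AM meets UE at Y = (2/7, 5/7)
M = A + t·(Y−A) with t = 7/15, so AM:MY = 7/15:8/15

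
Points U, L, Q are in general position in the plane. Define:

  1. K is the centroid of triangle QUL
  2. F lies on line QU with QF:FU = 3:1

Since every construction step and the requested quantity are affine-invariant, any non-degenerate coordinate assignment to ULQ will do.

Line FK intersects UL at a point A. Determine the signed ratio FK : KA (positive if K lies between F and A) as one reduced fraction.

FK:KA = -1/4

Choose coordinates U = (0, 0), L = (1, 0), Q = (0, 1).
1. K is the centroid of triangle QUL ⇒ K = (1/3, 1/3)
2. F lies on line QU with QF:FU = 3:1 ⇒ F = (0, 1/4)
line FK meets UL at A = (-1, 0)
K = F + t·(A−F) with t = -1/3, so FK:KA = -1/3:4/3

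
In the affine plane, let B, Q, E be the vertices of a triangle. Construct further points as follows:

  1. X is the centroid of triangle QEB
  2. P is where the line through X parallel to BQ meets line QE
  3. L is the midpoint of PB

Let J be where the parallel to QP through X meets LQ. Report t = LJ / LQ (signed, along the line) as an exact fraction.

t = 1/3

Work in coordinates with B = (0, 0), Q = (1, 0), E = (0, 1).
1. X is the centroid of triangle QEB ⇒ X = (1/3, 1/3)
2. P is where the line through X parallel to BQ meets line QE ⇒ P = (2/3, 1/3)
3. L is the midpoint of PB ⇒ L = (1/3, 1/6)
through X parallel to QP: direction (-1/3, 1/3); meets LQ at J = (5/9, 1/9)
J = L + t·(Q−L) with t = 1/3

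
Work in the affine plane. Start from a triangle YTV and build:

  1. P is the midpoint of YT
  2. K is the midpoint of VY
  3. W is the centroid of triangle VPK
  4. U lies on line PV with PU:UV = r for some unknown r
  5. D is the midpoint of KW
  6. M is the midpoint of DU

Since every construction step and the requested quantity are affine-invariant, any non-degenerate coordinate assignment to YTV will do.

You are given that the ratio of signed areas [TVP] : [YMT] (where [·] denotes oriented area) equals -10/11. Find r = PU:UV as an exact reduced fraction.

Set Y = (0, 0), T = (1, 0), V = (0, 1); any affine frame gives the same invariant.
1. P is the midpoint of YT ⇒ P = (1/2, 0)
2. K is the midpoint of VY ⇒ K = (0, 1/2)
3. W is the centroid of triangle VPK ⇒ W = (1/6, 1/2)
4. With PU:UV = r, write λ = r/(r+1) so U = P + λ·(V−P); U is affine-linear in λ
5. D is the midpoint of KW ⇒ D = (1/12, 1/2)
6. M is the midpoint of DU ⇒ M is an affine combination of earlier points and hence also affine-linear in λ
Every point depending on U is an affine combination of U and λ-independent points, so each such coordinate is linear in λ; the λ² term in each signed area is a multiple of (V−P)×(V−P) = 0, so 2·[TVP] and 2·[YMT] are each linear in λ. Evaluating at λ=0 and λ=1:
  2·[TVP] = 1/2,   2·[YMT] = -1/2·λ − 1/4
So [TVP]:[YMT] = (1/2) / (-1/2·λ − 1/4). Setting this equal to -10/11:
  1/2 = -10/11·(-1/2·λ − 1/4)  ⇒  λ = 3/5
Then r = λ/(1−λ) = (3/5)/(2/5) = 3/2. Check: with r = 3/2, U = (1/5, 3/5) and [TVP]:[YMT] = -10/11 as required.

r = 3/2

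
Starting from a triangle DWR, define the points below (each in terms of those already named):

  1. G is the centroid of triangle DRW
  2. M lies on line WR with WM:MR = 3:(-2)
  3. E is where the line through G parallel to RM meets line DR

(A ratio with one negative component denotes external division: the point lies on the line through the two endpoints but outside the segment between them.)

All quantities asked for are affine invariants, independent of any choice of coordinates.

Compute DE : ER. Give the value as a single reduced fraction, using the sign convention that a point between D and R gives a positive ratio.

DE:ER = 2

Set D = (0, 0), W = (1, 0), R = (0, 1); any affine frame gives the same invariant.
1. G is the centroid of triangle DRW ⇒ G = (1/3, 1/3)
2. M lies on line WR with WM:MR = 3:(-2) ⇒ M = (-2, 3)
3. E is where the line through G parallel to RM meets line DR ⇒ E = (0, 2/3)
E = D + t·(R−D) with t = 2/3, so DE:ER = t:(1−t) = 2/3:1/3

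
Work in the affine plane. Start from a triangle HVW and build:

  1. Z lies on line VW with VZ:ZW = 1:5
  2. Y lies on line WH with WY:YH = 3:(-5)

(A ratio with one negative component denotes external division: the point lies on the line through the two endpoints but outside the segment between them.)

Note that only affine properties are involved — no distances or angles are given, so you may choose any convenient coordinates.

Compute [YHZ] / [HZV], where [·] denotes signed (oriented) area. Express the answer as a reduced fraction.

Choose coordinates H = (0, 0), V = (1, 0), W = (0, 1).
1. Z lies on line VW with VZ:ZW = 1:5 ⇒ Z = (5/6, 1/6)
2. Y lies on line WH with WY:YH = 3:(-5) ⇒ Y = (0, 5/2)
2·[YHZ] = 25/12, 2·[HZV] = -1/6
[YHZ]:[HZV] = 25/12:-1/6 = -25/2

[YHZ]:[HZV] = -25/2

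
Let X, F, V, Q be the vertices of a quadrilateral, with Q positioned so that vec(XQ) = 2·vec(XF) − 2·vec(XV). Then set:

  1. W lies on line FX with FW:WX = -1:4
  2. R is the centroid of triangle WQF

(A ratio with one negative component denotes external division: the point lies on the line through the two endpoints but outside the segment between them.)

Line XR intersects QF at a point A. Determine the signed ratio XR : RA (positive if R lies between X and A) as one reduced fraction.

Assign X = (0, 0), F = (1, 0), V = (0, 1), Q = (2, -2) — the answer is frame-independent, so this choice is without loss of generality.
1. W lies on line FX with FW:WX = -1:4 ⇒ W = (4/3, 0)
2. R is the centroid of triangle WQF ⇒ R = (13/9, -2/3)
line XR meets QF at A = (13/10, -3/5)
R = X + t·(A−X) with t = 10/9, so XR:RA = 10/9:-1/9

XR:RA = -10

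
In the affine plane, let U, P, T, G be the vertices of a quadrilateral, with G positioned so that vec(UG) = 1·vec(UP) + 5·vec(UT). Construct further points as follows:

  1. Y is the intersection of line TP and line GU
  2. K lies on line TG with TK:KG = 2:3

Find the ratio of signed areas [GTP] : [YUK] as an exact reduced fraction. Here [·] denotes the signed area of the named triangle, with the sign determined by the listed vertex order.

Set U = (0, 0), P = (1, 0), T = (0, 1), G = (1, 5); any affine frame gives the same invariant.
1. Y is the intersection of line TP and line GU ⇒ Y = (1/6, 5/6)
2. K lies on line TG with TK:KG = 2:3 ⇒ K = (2/5, 13/5)
2·[GTP] = 5, 2·[YUK] = -1/10
[GTP]:[YUK] = 5:-1/10 = -50

[GTP]:[YUK] = -50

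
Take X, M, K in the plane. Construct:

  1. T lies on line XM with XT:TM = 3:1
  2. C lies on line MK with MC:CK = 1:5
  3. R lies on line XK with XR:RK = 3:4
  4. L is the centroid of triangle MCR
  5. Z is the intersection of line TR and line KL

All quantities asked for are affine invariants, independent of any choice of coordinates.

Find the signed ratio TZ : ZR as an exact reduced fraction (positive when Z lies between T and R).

TZ:ZR = -5/176

Work in coordinates with X = (0, 0), M = (1, 0), K = (0, 1).
1. T lies on line XM with XT:TM = 3:1 ⇒ T = (3/4, 0)
2. C lies on line MK with MC:CK = 1:5 ⇒ C = (5/6, 1/6)
3. R lies on line XK with XR:RK = 3:4 ⇒ R = (0, 3/7)
4. L is the centroid of triangle MCR ⇒ L = (11/18, 25/126)
5. Z is the intersection of line TR and line KL ⇒ Z = (44/57, -5/399)
Z = T + t·(R−T) with t = -5/171, so TZ:ZR = t:(1−t) = -5/171:176/171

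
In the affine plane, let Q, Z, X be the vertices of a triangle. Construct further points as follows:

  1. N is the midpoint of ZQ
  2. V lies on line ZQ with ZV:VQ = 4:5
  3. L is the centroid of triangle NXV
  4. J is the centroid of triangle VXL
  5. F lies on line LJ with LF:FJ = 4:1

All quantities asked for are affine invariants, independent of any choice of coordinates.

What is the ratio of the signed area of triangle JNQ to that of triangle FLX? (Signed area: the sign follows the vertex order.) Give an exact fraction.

[JNQ]:[FLX] = 45

Set Q = (0, 0), Z = (1, 0), X = (0, 1); any affine frame gives the same invariant.
1. N is the midpoint of ZQ ⇒ N = (1/2, 0)
2. V lies on line ZQ with ZV:VQ = 4:5 ⇒ V = (5/9, 0)
3. L is the centroid of triangle NXV ⇒ L = (19/54, 1/3)
4. J is the centroid of triangle VXL ⇒ J = (49/162, 4/9)
5. F lies on line LJ with LF:FJ = 4:1 ⇒ F = (253/810, 19/45)
2·[JNQ] = -2/9, 2·[FLX] = -2/405
[JNQ]:[FLX] = -2/9:-2/405 = 45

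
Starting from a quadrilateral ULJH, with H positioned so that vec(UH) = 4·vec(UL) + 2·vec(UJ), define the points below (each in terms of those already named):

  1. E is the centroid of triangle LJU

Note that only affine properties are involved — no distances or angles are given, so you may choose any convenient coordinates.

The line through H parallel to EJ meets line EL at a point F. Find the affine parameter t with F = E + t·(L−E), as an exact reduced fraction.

t = 9

Choose coordinates U = (0, 0), L = (1, 0), J = (0, 1), H = (4, 2).
1. E is the centroid of triangle LJU ⇒ E = (1/3, 1/3)
through H parallel to EJ: direction (-1/3, 2/3); meets EL at F = (19/3, -8/3)
F = E + t·(L−E) with t = 9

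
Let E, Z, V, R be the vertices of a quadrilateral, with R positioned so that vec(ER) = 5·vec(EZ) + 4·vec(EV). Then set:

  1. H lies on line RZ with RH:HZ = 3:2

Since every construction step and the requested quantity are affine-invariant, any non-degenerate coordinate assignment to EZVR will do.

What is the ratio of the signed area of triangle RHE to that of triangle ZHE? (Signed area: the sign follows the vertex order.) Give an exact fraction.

Assign E = (0, 0), Z = (1, 0), V = (0, 1), R = (5, 4) — the answer is frame-independent, so this choice is without loss of generality.
1. H lies on line RZ with RH:HZ = 3:2 ⇒ H = (13/5, 8/5)
2·[RHE] = -12/5, 2·[ZHE] = 8/5
[RHE]:[ZHE] = -12/5:8/5 = -3/2

[RHE]:[ZHE] = -3/2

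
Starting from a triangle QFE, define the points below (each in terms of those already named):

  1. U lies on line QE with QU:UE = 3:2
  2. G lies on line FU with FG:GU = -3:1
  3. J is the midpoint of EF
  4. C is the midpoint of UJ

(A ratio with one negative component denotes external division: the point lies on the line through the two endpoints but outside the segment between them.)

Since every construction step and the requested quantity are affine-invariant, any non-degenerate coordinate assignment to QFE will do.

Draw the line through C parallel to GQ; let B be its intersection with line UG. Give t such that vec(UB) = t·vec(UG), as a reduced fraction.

Assign Q = (0, 0), F = (1, 0), E = (0, 1) — the answer is frame-independent, so this choice is without loss of generality.
1. U lies on line QE with QU:UE = 3:2 ⇒ U = (0, 3/5)
2. G lies on line FU with FG:GU = -3:1 ⇒ G = (-1/2, 9/10)
3. J is the midpoint of EF ⇒ J = (1/2, 1/2)
4. C is the midpoint of UJ ⇒ C = (1/4, 11/20)
through C parallel to GQ: direction (1/2, -9/10); meets UG at B = (1/3, 2/5)
B = U + t·(G−U) with t = -2/3

t = -2/3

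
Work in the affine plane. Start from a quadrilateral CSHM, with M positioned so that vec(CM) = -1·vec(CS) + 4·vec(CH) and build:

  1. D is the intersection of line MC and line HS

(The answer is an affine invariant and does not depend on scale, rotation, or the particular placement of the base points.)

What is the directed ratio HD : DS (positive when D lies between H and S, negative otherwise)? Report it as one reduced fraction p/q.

HD:DS = -1/4

Assign C = (0, 0), S = (1, 0), H = (0, 1), M = (-1, 4) — the answer is frame-independent, so this choice is without loss of generality.
1. D is the intersection of line MC and line HS ⇒ D = (-1/3, 4/3)
D = H + t·(S−H) with t = -1/3, so HD:DS = t:(1−t) = -1/3:4/3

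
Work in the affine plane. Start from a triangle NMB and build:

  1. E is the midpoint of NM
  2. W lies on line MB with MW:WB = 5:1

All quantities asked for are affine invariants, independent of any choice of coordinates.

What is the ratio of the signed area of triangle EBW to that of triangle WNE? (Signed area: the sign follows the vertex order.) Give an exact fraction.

Work in coordinates with N = (0, 0), M = (1, 0), B = (0, 1).
1. E is the midpoint of NM ⇒ E = (1/2, 0)
2. W lies on line MB with MW:WB = 5:1 ⇒ W = (1/6, 5/6)
2·[EBW] = -1/12, 2·[WNE] = 5/12
[EBW]:[WNE] = -1/12:5/12 = -1/5

[EBW]:[WNE] = -1/5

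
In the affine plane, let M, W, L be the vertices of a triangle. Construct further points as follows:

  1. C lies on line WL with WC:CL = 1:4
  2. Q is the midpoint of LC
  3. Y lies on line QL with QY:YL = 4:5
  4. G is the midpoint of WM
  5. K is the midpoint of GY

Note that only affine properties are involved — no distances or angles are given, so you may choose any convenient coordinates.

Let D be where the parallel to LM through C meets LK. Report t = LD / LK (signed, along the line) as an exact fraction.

t = 144/65

Assign M = (0, 0), W = (1, 0), L = (0, 1) — the answer is frame-independent, so this choice is without loss of generality.
1. C lies on line WL with WC:CL = 1:4 ⇒ C = (4/5, 1/5)
2. Q is the midpoint of LC ⇒ Q = (2/5, 3/5)
3. Y lies on line QL with QY:YL = 4:5 ⇒ Y = (2/9, 7/9)
4. G is the midpoint of WM ⇒ G = (1/2, 0)
5. K is the midpoint of GY ⇒ K = (13/36, 7/18)
through C parallel to LM: direction (0, -1); meets LK at D = (4/5, -23/65)
D = L + t·(K−L) with t = 144/65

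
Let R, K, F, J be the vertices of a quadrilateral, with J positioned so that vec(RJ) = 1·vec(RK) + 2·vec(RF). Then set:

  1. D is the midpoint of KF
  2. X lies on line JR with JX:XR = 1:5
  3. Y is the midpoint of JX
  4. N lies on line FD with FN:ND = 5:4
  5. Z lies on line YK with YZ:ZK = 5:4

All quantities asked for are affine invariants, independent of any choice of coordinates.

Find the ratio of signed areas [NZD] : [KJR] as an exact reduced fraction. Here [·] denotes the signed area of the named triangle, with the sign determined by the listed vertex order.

[NZD]:[KJR] = -7/81

Choose coordinates R = (0, 0), K = (1, 0), F = (0, 1), J = (1, 2).
1. D is the midpoint of KF ⇒ D = (1/2, 1/2)
2. X lies on line JR with JX:XR = 1:5 ⇒ X = (5/6, 5/3)
3. Y is the midpoint of JX ⇒ Y = (11/12, 11/6)
4. N lies on line FD with FN:ND = 5:4 ⇒ N = (5/18, 13/18)
5. Z lies on line YK with YZ:ZK = 5:4 ⇒ Z = (26/27, 22/27)
2·[NZD] = -14/81, 2·[KJR] = 2
[NZD]:[KJR] = -14/81:2 = -7/81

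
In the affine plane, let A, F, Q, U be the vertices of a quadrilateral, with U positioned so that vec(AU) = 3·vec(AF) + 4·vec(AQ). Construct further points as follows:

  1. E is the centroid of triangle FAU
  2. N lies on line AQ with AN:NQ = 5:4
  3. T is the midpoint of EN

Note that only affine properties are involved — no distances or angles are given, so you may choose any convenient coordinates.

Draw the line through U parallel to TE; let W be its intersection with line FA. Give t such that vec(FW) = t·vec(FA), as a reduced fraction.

Assign A = (0, 0), F = (1, 0), Q = (0, 1), U = (3, 4) — the answer is frame-independent, so this choice is without loss of generality.
1. E is the centroid of triangle FAU ⇒ E = (4/3, 4/3)
2. N lies on line AQ with AN:NQ = 5:4 ⇒ N = (0, 5/9)
3. T is the midpoint of EN ⇒ T = (2/3, 17/18)
through U parallel to TE: direction (2/3, 7/18); meets FA at W = (-27/7, 0)
W = F + t·(A−F) with t = 34/7

t = 34/7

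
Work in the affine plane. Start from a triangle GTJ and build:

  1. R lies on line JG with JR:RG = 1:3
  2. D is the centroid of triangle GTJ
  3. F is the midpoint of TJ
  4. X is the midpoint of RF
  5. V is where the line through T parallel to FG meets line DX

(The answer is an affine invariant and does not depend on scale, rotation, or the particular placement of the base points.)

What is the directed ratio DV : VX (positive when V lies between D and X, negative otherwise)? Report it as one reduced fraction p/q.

DV:VX = -8/11

Work in coordinates with G = (0, 0), T = (1, 0), J = (0, 1).
1. R lies on line JG with JR:RG = 1:3 ⇒ R = (0, 3/4)
2. D is the centroid of triangle GTJ ⇒ D = (1/3, 1/3)
3. F is the midpoint of TJ ⇒ F = (1/2, 1/2)
4. X is the midpoint of RF ⇒ X = (1/4, 5/8)
5. V is where the line through T parallel to FG meets line DX ⇒ V = (5/9, -4/9)
V = D + t·(X−D) with t = -8/3, so DV:VX = t:(1−t) = -8/3:11/3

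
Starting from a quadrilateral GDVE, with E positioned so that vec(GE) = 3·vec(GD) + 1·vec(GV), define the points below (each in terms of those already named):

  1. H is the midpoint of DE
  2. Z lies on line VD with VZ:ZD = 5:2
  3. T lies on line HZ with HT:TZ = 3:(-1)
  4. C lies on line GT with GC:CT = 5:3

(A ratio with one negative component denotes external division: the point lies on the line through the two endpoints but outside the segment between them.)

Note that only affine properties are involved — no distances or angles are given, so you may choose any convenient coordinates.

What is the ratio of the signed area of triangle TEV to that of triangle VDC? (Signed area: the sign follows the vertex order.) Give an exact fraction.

Work in coordinates with G = (0, 0), D = (1, 0), V = (0, 1), E = (3, 1).
1. H is the midpoint of DE ⇒ H = (2, 1/2)
2. Z lies on line VD with VZ:ZD = 5:2 ⇒ Z = (5/7, 2/7)
3. T lies on line HZ with HT:TZ = 3:(-1) ⇒ T = (1/14, 5/28)
4. C lies on line GT with GC:CT = 5:3 ⇒ C = (5/112, 25/224)
2·[TEV] = 69/28, 2·[VDC] = -27/32
[TEV]:[VDC] = 69/28:-27/32 = -184/63

[TEV]:[VDC] = -184/63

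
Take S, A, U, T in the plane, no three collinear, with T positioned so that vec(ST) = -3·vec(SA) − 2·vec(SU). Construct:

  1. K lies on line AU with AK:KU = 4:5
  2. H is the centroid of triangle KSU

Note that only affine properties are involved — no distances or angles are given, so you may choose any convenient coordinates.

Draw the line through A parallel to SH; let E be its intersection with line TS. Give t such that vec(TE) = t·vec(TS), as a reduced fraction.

Set S = (0, 0), A = (1, 0), U = (0, 1), T = (-3, -2); any affine frame gives the same invariant.
1. K lies on line AU with AK:KU = 4:5 ⇒ K = (5/9, 4/9)
2. H is the centroid of triangle KSU ⇒ H = (5/27, 13/27)
through A parallel to SH: direction (5/27, 13/27); meets TS at E = (39/29, 26/29)
E = T + t·(S−T) with t = 42/29

t = 42/29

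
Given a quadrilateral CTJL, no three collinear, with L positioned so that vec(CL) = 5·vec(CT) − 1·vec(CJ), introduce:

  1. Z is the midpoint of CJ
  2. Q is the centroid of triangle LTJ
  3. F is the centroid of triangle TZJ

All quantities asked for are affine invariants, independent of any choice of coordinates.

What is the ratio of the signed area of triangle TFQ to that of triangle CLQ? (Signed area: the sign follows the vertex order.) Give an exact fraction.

Set C = (0, 0), T = (1, 0), J = (0, 1), L = (5, -1); any affine frame gives the same invariant.
1. Z is the midpoint of CJ ⇒ Z = (0, 1/2)
2. Q is the centroid of triangle LTJ ⇒ Q = (2, 0)
3. F is the centroid of triangle TZJ ⇒ F = (1/3, 1/2)
2·[TFQ] = -1/2, 2·[CLQ] = 2
[TFQ]:[CLQ] = -1/2:2 = -1/4

[TFQ]:[CLQ] = -1/4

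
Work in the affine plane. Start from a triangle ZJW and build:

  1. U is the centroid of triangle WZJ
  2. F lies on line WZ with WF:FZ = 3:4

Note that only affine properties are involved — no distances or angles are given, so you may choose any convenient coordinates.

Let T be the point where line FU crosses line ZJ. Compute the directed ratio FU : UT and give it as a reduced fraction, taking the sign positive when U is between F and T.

FU:UT = 5/7

Set Z = (0, 0), J = (1, 0), W = (0, 1); any affine frame gives the same invariant.
1. U is the centroid of triangle WZJ ⇒ U = (1/3, 1/3)
2. F lies on line WZ with WF:FZ = 3:4 ⇒ F = (0, 4/7)
line FU meets ZJ at T = (4/5, 0)
U = F + t·(T−F) with t = 5/12, so FU:UT = 5/12:7/12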